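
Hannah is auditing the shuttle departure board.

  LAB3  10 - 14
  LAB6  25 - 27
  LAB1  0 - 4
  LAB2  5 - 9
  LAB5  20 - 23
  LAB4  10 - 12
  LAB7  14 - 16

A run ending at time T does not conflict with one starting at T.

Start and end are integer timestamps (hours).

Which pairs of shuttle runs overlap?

Sorted by start: LAB1, LAB2, LAB3, LAB4, LAB7, LAB5, LAB6.
LAB2 starts after LAB1 ends — done with LAB1.
LAB3 starts after LAB2 ends — done with LAB2.
LAB4 starts before LAB3 ends → LAB3 and LAB4 overlap.
LAB7 starts exactly when LAB3 ends (back-to-back, no overlap) — done with LAB3.
LAB7 starts after LAB4 ends — done with LAB4.
LAB5 starts after LAB7 ends — done with LAB7.
LAB6 starts after LAB5 ends.

LAB3 & LAB4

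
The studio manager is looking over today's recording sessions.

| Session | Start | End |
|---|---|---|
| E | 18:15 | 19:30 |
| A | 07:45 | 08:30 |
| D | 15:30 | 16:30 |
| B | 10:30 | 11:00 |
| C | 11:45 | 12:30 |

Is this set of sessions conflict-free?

Yes

Two intervals overlap when each starts before the other ends.
Sorted by start: A, B, C, D, E.
B starts after A ends, so A has no further overlaps.
C starts after B ends, so B has no further overlaps.
D starts after C ends, so C has no further overlaps.
E starts after D ends.
Every pair is clear; the schedule has no overlaps.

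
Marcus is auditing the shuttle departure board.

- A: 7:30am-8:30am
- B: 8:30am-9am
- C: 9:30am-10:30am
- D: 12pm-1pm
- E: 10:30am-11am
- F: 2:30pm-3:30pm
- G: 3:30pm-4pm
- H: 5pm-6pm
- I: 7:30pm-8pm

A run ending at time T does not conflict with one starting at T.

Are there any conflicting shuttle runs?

Two intervals overlap when each starts before the other ends.
Sorted by start: A, B, C, E, D, F, G, H, I.
B starts exactly when A ends (back-to-back, no overlap), so A has no further overlaps.
C starts after B ends, so B has no further overlaps.
E starts exactly when C ends (back-to-back, no overlap), so C has no further overlaps.
D starts after E ends, so E has no further overlaps.
F starts after D ends, so D has no further overlaps.
G starts exactly when F ends (back-to-back, no overlap), so F has no further overlaps.
H starts after G ends, so G has no further overlaps.
I starts after H ends.
Every pair is clear; the schedule has no overlaps.

No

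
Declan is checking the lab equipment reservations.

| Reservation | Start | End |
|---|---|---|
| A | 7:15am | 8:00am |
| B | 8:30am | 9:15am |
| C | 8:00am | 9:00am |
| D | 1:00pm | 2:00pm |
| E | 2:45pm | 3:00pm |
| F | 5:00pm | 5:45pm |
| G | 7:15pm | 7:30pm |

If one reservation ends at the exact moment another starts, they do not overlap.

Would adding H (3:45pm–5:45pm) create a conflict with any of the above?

Yes — it overlaps F

A: ends 8:00am at or before H starts 3:45pm → clear.
C: ends 9:00am at or before H starts 3:45pm → clear.
B: ends 9:15am at or before H starts 3:45pm → clear.
D: ends 2:00pm at or before H starts 3:45pm → clear.
E: ends 3:00pm at or before H starts 3:45pm → clear.
F: starts 5:00pm before H ends 5:45pm, and ends 5:45pm after H starts 3:45pm → overlap.
G: starts 7:15pm at or after H ends 5:45pm → clear.
H overlaps F.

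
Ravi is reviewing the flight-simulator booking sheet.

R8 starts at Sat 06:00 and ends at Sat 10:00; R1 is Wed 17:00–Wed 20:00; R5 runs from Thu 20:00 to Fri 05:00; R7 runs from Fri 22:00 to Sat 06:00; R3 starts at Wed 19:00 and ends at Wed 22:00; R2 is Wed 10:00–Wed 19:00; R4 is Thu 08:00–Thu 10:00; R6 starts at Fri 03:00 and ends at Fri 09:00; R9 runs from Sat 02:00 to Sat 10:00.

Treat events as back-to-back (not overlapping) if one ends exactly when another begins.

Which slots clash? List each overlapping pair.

Sorted by start: R2, R1, R3, R4, R5, R6, R7, R9, R8.
R1 starts before R2 ends → R2 and R1 overlap.
R3 starts exactly when R2 ends (back-to-back, no overlap), so nothing later overlaps R2 either.
R3 starts before R1 ends → R1 and R3 overlap.
R4 starts after R1 ends, so nothing later overlaps R1 either.
R4 starts after R3 ends, so nothing later overlaps R3 either.
R5 starts after R4 ends, so nothing later overlaps R4 either.
R6 starts before R5 ends → R5 and R6 overlap.
R7 starts after R5 ends, so nothing later overlaps R5 either.
R7 starts after R6 ends, so nothing later overlaps R6 either.
R9 starts before R7 ends → R7 and R9 overlap.
R8 starts exactly when R7 ends (back-to-back, no overlap).
R8 starts before R9 ends → R9 and R8 overlap.

R1 & R2, R1 & R3, R5 & R6, R7 & R9, R8 & R9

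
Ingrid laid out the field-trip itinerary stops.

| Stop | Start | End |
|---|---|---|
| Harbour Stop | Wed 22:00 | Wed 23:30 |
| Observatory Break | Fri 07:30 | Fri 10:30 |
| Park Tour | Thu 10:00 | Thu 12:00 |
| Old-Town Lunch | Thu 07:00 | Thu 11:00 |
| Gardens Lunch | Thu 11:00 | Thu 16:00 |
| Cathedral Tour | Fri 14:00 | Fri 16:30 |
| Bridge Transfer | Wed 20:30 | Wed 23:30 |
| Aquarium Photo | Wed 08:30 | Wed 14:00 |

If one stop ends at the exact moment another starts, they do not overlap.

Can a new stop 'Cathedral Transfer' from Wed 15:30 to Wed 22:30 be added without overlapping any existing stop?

No — it overlaps Bridge Transfer, Harbour Stop

Aquarium Photo: ends Wed 14:00 at or before Cathedral Transfer starts Wed 15:30 → clear.
Bridge Transfer: starts Wed 20:30 before Cathedral Transfer ends Wed 22:30, and ends Wed 23:30 after Cathedral Transfer starts Wed 15:30 → overlap.
Harbour Stop: starts Wed 22:00 before Cathedral Transfer ends Wed 22:30, and ends Wed 23:30 after Cathedral Transfer starts Wed 15:30 → overlap.
Old-Town Lunch: starts Thu 07:00 at or after Cathedral Transfer ends Wed 22:30 → clear.
Park Tour: starts Thu 10:00 at or after Cathedral Transfer ends Wed 22:30 → clear.
Gardens Lunch: starts Thu 11:00 at or after Cathedral Transfer ends Wed 22:30 → clear.
Observatory Break: starts Fri 07:30 at or after Cathedral Transfer ends Wed 22:30 → clear.
Cathedral Tour: starts Fri 14:00 at or after Cathedral Transfer ends Wed 22:30 → clear.
Cathedral Transfer overlaps Bridge Transfer, Harbour Stop.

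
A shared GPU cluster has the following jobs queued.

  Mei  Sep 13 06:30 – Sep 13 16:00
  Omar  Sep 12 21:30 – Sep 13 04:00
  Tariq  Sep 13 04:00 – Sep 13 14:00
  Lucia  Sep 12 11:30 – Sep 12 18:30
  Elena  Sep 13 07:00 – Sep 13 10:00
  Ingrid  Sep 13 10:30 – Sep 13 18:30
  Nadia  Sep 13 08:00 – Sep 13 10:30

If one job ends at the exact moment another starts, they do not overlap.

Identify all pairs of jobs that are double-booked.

Sorted by start: Lucia, Omar, Tariq, Mei, Elena, Nadia, Ingrid.
Omar starts after Lucia ends, so Lucia has no further overlaps.
Tariq starts exactly when Omar ends (back-to-back, no overlap), so Omar has no further overlaps.
Mei starts before Tariq ends → Tariq and Mei overlap.
Elena starts before Tariq ends → Tariq and Elena overlap.
Nadia starts before Tariq ends → Tariq and Nadia overlap.
Ingrid starts before Tariq ends → Tariq and Ingrid overlap.
Elena starts before Mei ends → Mei and Elena overlap.
Nadia starts before Mei ends → Mei and Nadia overlap.
Ingrid starts before Mei ends → Mei and Ingrid overlap.
Nadia starts before Elena ends → Elena and Nadia overlap.
Ingrid starts after Elena ends.
Ingrid starts exactly when Nadia ends (back-to-back, no overlap).

Elena & Mei, Elena & Nadia, Elena & Tariq, Ingrid & Mei, Ingrid & Tariq, Mei & Nadia, Mei & Tariq, Nadia & Tariq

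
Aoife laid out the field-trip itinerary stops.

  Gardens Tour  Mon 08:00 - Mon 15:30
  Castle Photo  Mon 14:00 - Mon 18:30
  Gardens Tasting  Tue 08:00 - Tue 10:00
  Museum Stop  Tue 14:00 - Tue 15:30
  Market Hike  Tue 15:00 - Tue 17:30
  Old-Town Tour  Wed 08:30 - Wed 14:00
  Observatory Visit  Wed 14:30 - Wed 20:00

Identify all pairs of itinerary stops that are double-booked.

Castle Photo & Gardens Tour, Market Hike & Museum Stop

Sorted by start: Gardens Tour, Castle Photo, Gardens Tasting, Museum Stop, Market Hike, Old-Town Tour, Observatory Visit.
Castle Photo starts before Gardens Tour ends → Gardens Tour and Castle Photo overlap.
Gardens Tasting starts after Gardens Tour ends, so nothing later overlaps Gardens Tour either.
Gardens Tasting starts after Castle Photo ends, so nothing later overlaps Castle Photo either.
Museum Stop starts after Gardens Tasting ends, so nothing later overlaps Gardens Tasting either.
Market Hike starts before Museum Stop ends → Museum Stop and Market Hike overlap.
Old-Town Tour starts after Museum Stop ends, so nothing later overlaps Museum Stop either.
Old-Town Tour starts after Market Hike ends, so nothing later overlaps Market Hike either.
Observatory Visit starts after Old-Town Tour ends.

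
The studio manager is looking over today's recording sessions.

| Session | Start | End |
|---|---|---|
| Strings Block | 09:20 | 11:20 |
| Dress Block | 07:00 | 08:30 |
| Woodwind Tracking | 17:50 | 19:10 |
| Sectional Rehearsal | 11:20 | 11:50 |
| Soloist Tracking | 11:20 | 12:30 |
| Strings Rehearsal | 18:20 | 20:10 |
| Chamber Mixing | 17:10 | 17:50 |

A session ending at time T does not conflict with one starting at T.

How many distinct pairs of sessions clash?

Sorted by start: Dress Block, Strings Block, Sectional Rehearsal, Soloist Tracking, Chamber Mixing, Woodwind Tracking, Strings Rehearsal.
Strings Block starts after Dress Block ends — done with Dress Block.
Sectional Rehearsal starts exactly when Strings Block ends (back-to-back, no overlap) — done with Strings Block.
Soloist Tracking starts before Sectional Rehearsal ends → Sectional Rehearsal and Soloist Tracking overlap.
Chamber Mixing starts after Sectional Rehearsal ends — done with Sectional Rehearsal.
Chamber Mixing starts after Soloist Tracking ends — done with Soloist Tracking.
Woodwind Tracking starts exactly when Chamber Mixing ends (back-to-back, no overlap) — done with Chamber Mixing.
Strings Rehearsal starts before Woodwind Tracking ends → Woodwind Tracking and Strings Rehearsal overlap.
Overlapping pairs: Sectional Rehearsal & Soloist Tracking, Strings Rehearsal & Woodwind Tracking — 2 in total.

2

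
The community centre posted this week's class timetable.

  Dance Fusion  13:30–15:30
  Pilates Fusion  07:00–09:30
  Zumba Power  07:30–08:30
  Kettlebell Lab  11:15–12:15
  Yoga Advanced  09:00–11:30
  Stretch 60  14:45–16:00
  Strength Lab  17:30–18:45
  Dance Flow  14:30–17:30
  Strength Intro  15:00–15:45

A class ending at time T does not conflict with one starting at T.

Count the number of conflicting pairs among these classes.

9

Sorted by start: Pilates Fusion, Zumba Power, Yoga Advanced, Kettlebell Lab, Dance Fusion, Dance Flow, Stretch 60, Strength Intro, Strength Lab.
Zumba Power starts before Pilates Fusion ends → Pilates Fusion and Zumba Power overlap.
Yoga Advanced starts before Pilates Fusion ends → Pilates Fusion and Yoga Advanced overlap.
Kettlebell Lab starts after Pilates Fusion ends, so nothing later overlaps Pilates Fusion either.
Yoga Advanced starts after Zumba Power ends, so nothing later overlaps Zumba Power either.
Kettlebell Lab starts before Yoga Advanced ends → Yoga Advanced and Kettlebell Lab overlap.
Dance Fusion starts after Yoga Advanced ends, so nothing later overlaps Yoga Advanced either.
Dance Fusion starts after Kettlebell Lab ends, so nothing later overlaps Kettlebell Lab either.
Dance Flow starts before Dance Fusion ends → Dance Fusion and Dance Flow overlap.
Stretch 60 starts before Dance Fusion ends → Dance Fusion and Stretch 60 overlap.
Strength Intro starts before Dance Fusion ends → Dance Fusion and Strength Intro overlap.
Strength Lab starts after Dance Fusion ends.
Stretch 60 starts before Dance Flow ends → Dance Flow and Stretch 60 overlap.
Strength Intro starts before Dance Flow ends → Dance Flow and Strength Intro overlap.
Strength Lab starts exactly when Dance Flow ends (back-to-back, no overlap).
Strength Intro starts before Stretch 60 ends → Stretch 60 and Strength Intro overlap.
Strength Lab starts after Stretch 60 ends.
Strength Lab starts after Strength Intro ends.
Overlapping pairs: Dance Flow & Dance Fusion, Dance Flow & Strength Intro, Dance Flow & Stretch 60, Dance Fusion & Strength Intro, Dance Fusion & Stretch 60, Kettlebell Lab & Yoga Advanced, Pilates Fusion & Yoga Advanced, Pilates Fusion & Zumba Power, Strength Intro & Stretch 60 — 9 in total.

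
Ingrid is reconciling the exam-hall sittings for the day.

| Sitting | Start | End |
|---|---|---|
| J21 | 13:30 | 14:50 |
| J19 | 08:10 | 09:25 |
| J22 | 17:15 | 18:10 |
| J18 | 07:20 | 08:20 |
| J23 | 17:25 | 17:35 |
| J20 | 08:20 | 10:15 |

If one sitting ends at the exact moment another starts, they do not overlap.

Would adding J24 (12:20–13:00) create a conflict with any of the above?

J18: ends 08:20 at or before J24 starts 12:20 → clear.
J19: ends 09:25 at or before J24 starts 12:20 → clear.
J20: ends 10:15 at or before J24 starts 12:20 → clear.
J21: starts 13:30 at or after J24 ends 13:00 → clear.
J22: starts 17:15 at or after J24 ends 13:00 → clear.
J23: starts 17:25 at or after J24 ends 13:00 → clear.

No — it doesn't clash with anything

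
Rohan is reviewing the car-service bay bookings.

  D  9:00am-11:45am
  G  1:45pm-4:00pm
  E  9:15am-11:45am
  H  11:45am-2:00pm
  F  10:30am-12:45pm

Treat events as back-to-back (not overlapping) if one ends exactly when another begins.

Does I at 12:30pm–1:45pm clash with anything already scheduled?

Yes — it overlaps F, H

D: ends 11:45am at or before I starts 12:30pm → clear.
E: ends 11:45am at or before I starts 12:30pm → clear.
F: starts 10:30am before I ends 1:45pm, and ends 12:45pm after I starts 12:30pm → overlap.
H: starts 11:45am before I ends 1:45pm, and ends 2:00pm after I starts 12:30pm → overlap.
G: starts 1:45pm at or after I ends 1:45pm → clear.
I overlaps F, H.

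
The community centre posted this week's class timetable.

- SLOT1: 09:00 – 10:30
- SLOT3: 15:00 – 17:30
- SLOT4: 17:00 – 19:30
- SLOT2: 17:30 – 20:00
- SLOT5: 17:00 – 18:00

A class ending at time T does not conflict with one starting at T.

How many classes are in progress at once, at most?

Sweep the timeline, counting +1 at each start and −1 at each end (ends before starts at a tie):
09:00 start SLOT1 → 1
10:30 end SLOT1 → 0
15:00 start SLOT3 → 1
17:00 start SLOT4 → 2
17:00 start SLOT5 → 3
17:30 end SLOT3 → 2
17:30 start SLOT2 → 3
18:00 end SLOT5 → 2
19:30 end SLOT4 → 1
20:00 end SLOT2 → 0
Peak is 3, at 17:00 (SLOT3, SLOT4, SLOT5).

3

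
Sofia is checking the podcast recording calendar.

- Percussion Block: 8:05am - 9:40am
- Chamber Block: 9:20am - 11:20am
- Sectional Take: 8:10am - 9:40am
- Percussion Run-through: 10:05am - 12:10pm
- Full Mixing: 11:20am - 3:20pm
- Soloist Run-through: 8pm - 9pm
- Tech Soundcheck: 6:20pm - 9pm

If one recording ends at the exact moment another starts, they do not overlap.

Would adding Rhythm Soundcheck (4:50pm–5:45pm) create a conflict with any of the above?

Percussion Block: ends 9:40am at or before Rhythm Soundcheck starts 4:50pm → clear.
Sectional Take: ends 9:40am at or before Rhythm Soundcheck starts 4:50pm → clear.
Chamber Block: ends 11:20am at or before Rhythm Soundcheck starts 4:50pm → clear.
Percussion Run-through: ends 12:10pm at or before Rhythm Soundcheck starts 4:50pm → clear.
Full Mixing: ends 3:20pm at or before Rhythm Soundcheck starts 4:50pm → clear.
Tech Soundcheck: starts 6:20pm at or after Rhythm Soundcheck ends 5:45pm → clear.
Soloist Run-through: starts 8pm at or after Rhythm Soundcheck ends 5:45pm → clear.

No — it doesn't clash with anything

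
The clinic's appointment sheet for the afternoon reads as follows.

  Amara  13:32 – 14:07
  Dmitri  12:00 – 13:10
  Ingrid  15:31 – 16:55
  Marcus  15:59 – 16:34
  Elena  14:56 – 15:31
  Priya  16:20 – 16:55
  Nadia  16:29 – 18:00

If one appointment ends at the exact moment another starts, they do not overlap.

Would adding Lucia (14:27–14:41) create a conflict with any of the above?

Dmitri: ends 13:10 at or before Lucia starts 14:27 → clear.
Amara: ends 14:07 at or before Lucia starts 14:27 → clear.
Elena: starts 14:56 at or after Lucia ends 14:41 → clear.
Ingrid: starts 15:31 at or after Lucia ends 14:41 → clear.
Marcus: starts 15:59 at or after Lucia ends 14:41 → clear.
Priya: starts 16:20 at or after Lucia ends 14:41 → clear.
Nadia: starts 16:29 at or after Lucia ends 14:41 → clear.

No — it doesn't clash with anything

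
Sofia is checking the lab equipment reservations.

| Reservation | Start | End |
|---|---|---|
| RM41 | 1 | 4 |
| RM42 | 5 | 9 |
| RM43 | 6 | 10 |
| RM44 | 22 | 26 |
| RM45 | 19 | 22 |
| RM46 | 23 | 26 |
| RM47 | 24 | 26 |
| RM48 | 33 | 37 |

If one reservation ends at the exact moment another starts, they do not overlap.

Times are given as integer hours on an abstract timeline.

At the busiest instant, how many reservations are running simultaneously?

3

Sweep the timeline, counting +1 at each start and −1 at each end (ends before starts at a tie):
1 start RM41 → 1
4 end RM41 → 0
5 start RM42 → 1
6 start RM43 → 2
9 end RM42 → 1
10 end RM43 → 0
19 start RM45 → 1
22 end RM45 → 0
22 start RM44 → 1
23 start RM46 → 2
24 start RM47 → 3
26 end RM44 → 2
26 end RM46 → 1
26 end RM47 → 0
33 start RM48 → 1
37 end RM48 → 0
Peak is 3, at 24 (RM44, RM46, RM47).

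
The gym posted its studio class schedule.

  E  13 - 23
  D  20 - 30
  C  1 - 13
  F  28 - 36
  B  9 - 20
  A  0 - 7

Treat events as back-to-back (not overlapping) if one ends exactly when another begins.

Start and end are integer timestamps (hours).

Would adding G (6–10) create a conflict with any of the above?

Yes — it overlaps A, B, C

A: starts 0 before G ends 10, and ends 7 after G starts 6 → overlap.
C: starts 1 before G ends 10, and ends 13 after G starts 6 → overlap.
B: starts 9 before G ends 10, and ends 20 after G starts 6 → overlap.
E: starts 13 at or after G ends 10 → clear.
D: starts 20 at or after G ends 10 → clear.
F: starts 28 at or after G ends 10 → clear.
G overlaps A, B, C.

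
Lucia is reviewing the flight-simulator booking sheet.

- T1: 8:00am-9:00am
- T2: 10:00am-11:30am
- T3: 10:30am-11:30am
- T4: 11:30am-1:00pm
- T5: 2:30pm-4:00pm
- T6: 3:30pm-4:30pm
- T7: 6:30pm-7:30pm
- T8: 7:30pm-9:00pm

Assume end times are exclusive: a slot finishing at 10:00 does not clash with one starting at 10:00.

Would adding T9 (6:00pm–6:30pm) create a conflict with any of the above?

No — it doesn't clash with anything

T1: ends 9:00am at or before T9 starts 6:00pm → clear.
T2: ends 11:30am at or before T9 starts 6:00pm → clear.
T3: ends 11:30am at or before T9 starts 6:00pm → clear.
T4: ends 1:00pm at or before T9 starts 6:00pm → clear.
T5: ends 4:00pm at or before T9 starts 6:00pm → clear.
T6: ends 4:30pm at or before T9 starts 6:00pm → clear.
T7: starts 6:30pm at or after T9 ends 6:30pm → clear.
T8: starts 7:30pm at or after T9 ends 6:30pm → clear.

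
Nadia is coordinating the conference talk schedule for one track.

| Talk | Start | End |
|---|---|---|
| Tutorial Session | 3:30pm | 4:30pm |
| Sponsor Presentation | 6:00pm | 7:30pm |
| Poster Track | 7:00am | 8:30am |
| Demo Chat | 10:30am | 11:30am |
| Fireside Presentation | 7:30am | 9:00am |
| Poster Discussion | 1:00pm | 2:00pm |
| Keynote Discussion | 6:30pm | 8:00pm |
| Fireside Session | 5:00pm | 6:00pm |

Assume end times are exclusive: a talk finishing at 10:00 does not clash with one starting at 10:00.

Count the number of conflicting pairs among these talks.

Sorted by start: Poster Track, Fireside Presentation, Demo Chat, Poster Discussion, Tutorial Session, Fireside Session, Sponsor Presentation, Keynote Discussion.
Fireside Presentation starts before Poster Track ends → Poster Track and Fireside Presentation overlap.
Demo Chat starts after Poster Track ends; Poster Track is clear from here.
Demo Chat starts after Fireside Presentation ends; Fireside Presentation is clear from here.
Poster Discussion starts after Demo Chat ends; Demo Chat is clear from here.
Tutorial Session starts after Poster Discussion ends; Poster Discussion is clear from here.
Fireside Session starts after Tutorial Session ends; Tutorial Session is clear from here.
Sponsor Presentation starts exactly when Fireside Session ends (back-to-back, no overlap); Fireside Session is clear from here.
Keynote Discussion starts before Sponsor Presentation ends → Sponsor Presentation and Keynote Discussion overlap.
Overlapping pairs: Fireside Presentation & Poster Track, Keynote Discussion & Sponsor Presentation — 2 in total.

2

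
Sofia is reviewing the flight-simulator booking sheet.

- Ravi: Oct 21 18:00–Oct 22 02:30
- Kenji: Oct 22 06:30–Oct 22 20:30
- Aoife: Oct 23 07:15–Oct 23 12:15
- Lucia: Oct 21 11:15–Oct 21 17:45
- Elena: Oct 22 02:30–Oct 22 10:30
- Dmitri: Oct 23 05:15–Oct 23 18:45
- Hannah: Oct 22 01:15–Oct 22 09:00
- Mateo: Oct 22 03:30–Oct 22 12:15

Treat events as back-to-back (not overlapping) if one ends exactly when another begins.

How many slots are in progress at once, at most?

4

Sweep the timeline, counting +1 at each start and −1 at each end (ends before starts at a tie):
Oct 21 11:15 start Lucia → 1
Oct 21 17:45 end Lucia → 0
Oct 21 18:00 start Ravi → 1
Oct 22 01:15 start Hannah → 2
Oct 22 02:30 end Ravi → 1
Oct 22 02:30 start Elena → 2
Oct 22 03:30 start Mateo → 3
Oct 22 06:30 start Kenji → 4
Oct 22 09:00 end Hannah → 3
Oct 22 10:30 end Elena → 2
Oct 22 12:15 end Mateo → 1
Oct 22 20:30 end Kenji → 0
Oct 23 05:15 start Dmitri → 1
Oct 23 07:15 start Aoife → 2
Oct 23 12:15 end Aoife → 1
Oct 23 18:45 end Dmitri → 0
Peak is 4, at Oct 22 06:30 (Elena, Hannah, Kenji, Mateo).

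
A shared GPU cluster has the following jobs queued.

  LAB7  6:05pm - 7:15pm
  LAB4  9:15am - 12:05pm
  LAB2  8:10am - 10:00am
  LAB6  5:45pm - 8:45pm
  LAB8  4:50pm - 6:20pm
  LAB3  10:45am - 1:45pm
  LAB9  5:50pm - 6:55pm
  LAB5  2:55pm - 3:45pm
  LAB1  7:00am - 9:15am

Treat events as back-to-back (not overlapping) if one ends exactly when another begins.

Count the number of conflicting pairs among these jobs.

9

Check each pair: they overlap iff neither finishes before the other starts.
Sorted by start: LAB1, LAB2, LAB4, LAB3, LAB5, LAB8, LAB6, LAB9, LAB7.
LAB2 starts before LAB1 ends → LAB1 and LAB2 overlap.
LAB4 starts exactly when LAB1 ends (back-to-back, no overlap); LAB1 is clear from here.
LAB4 starts before LAB2 ends → LAB2 and LAB4 overlap.
LAB3 starts after LAB2 ends; LAB2 is clear from here.
LAB3 starts before LAB4 ends → LAB4 and LAB3 overlap.
LAB5 starts after LAB4 ends; LAB4 is clear from here.
LAB5 starts after LAB3 ends; LAB3 is clear from here.
LAB8 starts after LAB5 ends; LAB5 is clear from here.
LAB6 starts before LAB8 ends → LAB8 and LAB6 overlap.
LAB9 starts before LAB8 ends → LAB8 and LAB9 overlap.
LAB7 starts before LAB8 ends → LAB8 and LAB7 overlap.
LAB9 starts before LAB6 ends → LAB6 and LAB9 overlap.
LAB7 starts before LAB6 ends → LAB6 and LAB7 overlap.
LAB7 starts before LAB9 ends → LAB9 and LAB7 overlap.
Overlapping pairs: LAB1 & LAB2, LAB2 & LAB4, LAB3 & LAB4, LAB6 & LAB7, LAB6 & LAB8, LAB6 & LAB9, LAB7 & LAB8, LAB7 & LAB9, LAB8 & LAB9 — 9 in total.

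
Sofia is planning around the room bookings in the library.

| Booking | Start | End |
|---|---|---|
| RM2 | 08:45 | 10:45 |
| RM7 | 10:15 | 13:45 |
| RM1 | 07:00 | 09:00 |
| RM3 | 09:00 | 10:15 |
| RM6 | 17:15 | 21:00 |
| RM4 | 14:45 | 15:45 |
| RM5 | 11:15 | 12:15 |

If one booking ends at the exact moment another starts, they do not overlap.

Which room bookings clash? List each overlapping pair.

RM1 & RM2, RM2 & RM3, RM2 & RM7, RM5 & RM7

Sorted by start: RM1, RM2, RM3, RM7, RM5, RM4, RM6.
RM2 starts before RM1 ends → RM1 and RM2 overlap.
RM3 starts exactly when RM1 ends (back-to-back, no overlap), so RM1 has no further overlaps.
RM3 starts before RM2 ends → RM2 and RM3 overlap.
RM7 starts before RM2 ends → RM2 and RM7 overlap.
RM5 starts after RM2 ends, so RM2 has no further overlaps.
RM7 starts exactly when RM3 ends (back-to-back, no overlap), so RM3 has no further overlaps.
RM5 starts before RM7 ends → RM7 and RM5 overlap.
RM4 starts after RM7 ends, so RM7 has no further overlaps.
RM4 starts after RM5 ends, so RM5 has no further overlaps.
RM6 starts after RM4 ends.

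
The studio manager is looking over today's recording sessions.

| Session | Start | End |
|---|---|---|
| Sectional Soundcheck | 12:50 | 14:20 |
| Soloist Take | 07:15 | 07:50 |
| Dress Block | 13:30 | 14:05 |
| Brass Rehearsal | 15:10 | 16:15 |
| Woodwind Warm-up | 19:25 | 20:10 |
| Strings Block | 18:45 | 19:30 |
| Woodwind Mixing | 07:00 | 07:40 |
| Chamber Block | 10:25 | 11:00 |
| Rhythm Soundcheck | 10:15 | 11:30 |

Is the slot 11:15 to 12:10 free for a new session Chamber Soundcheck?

No — it overlaps Rhythm Soundcheck

Woodwind Mixing: ends 07:40 at or before Chamber Soundcheck starts 11:15 → clear.
Soloist Take: ends 07:50 at or before Chamber Soundcheck starts 11:15 → clear.
Rhythm Soundcheck: starts 10:15 before Chamber Soundcheck ends 12:10, and ends 11:30 after Chamber Soundcheck starts 11:15 → overlap.
Chamber Block: ends 11:00 at or before Chamber Soundcheck starts 11:15 → clear.
Sectional Soundcheck: starts 12:50 at or after Chamber Soundcheck ends 12:10 → clear.
Dress Block: starts 13:30 at or after Chamber Soundcheck ends 12:10 → clear.
Brass Rehearsal: starts 15:10 at or after Chamber Soundcheck ends 12:10 → clear.
Strings Block: starts 18:45 at or after Chamber Soundcheck ends 12:10 → clear.
Woodwind Warm-up: starts 19:25 at or after Chamber Soundcheck ends 12:10 → clear.
Chamber Soundcheck overlaps Rhythm Soundcheck.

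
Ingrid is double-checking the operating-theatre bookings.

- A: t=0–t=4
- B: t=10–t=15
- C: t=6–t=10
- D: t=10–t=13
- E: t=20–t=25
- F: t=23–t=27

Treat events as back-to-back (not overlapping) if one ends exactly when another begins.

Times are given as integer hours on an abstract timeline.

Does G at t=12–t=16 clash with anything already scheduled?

A: ends t=4 at or before G starts t=12 → clear.
C: ends t=10 at or before G starts t=12 → clear.
B: starts t=10 before G ends t=16, and ends t=15 after G starts t=12 → overlap.
D: starts t=10 before G ends t=16, and ends t=13 after G starts t=12 → overlap.
E: starts t=20 at or after G ends t=16 → clear.
F: starts t=23 at or after G ends t=16 → clear.
G overlaps B, D.

Yes — it overlaps B, D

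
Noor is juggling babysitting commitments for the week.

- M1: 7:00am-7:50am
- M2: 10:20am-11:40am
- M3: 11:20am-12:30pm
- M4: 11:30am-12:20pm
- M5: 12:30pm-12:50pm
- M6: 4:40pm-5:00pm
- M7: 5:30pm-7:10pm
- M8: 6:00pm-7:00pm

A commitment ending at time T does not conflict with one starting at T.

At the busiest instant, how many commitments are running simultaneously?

Walk through starts and ends in time order (an end at T is processed before a start at T):
7:00am start M1 → 1
7:50am end M1 → 0
10:20am start M2 → 1
11:20am start M3 → 2
11:30am start M4 → 3
11:40am end M2 → 2
12:20pm end M4 → 1
12:30pm end M3 → 0
12:30pm start M5 → 1
12:50pm end M5 → 0
4:40pm start M6 → 1
5:00pm end M6 → 0
5:30pm start M7 → 1
6:00pm start M8 → 2
7:00pm end M8 → 1
7:10pm end M7 → 0
Peak is 3, at 11:30am (M2, M3, M4).

3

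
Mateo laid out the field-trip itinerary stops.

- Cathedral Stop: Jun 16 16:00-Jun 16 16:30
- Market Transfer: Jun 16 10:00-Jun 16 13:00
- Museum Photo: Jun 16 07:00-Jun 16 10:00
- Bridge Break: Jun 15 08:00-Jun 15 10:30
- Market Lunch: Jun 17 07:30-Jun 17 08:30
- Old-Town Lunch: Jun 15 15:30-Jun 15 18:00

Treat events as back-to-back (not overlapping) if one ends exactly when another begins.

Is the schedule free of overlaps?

Yes

Check each pair: they overlap iff neither finishes before the other starts.
Sorted by start: Bridge Break, Old-Town Lunch, Museum Photo, Market Transfer, Cathedral Stop, Market Lunch.
Old-Town Lunch starts after Bridge Break ends, so Bridge Break has no further overlaps.
Museum Photo starts after Old-Town Lunch ends, so Old-Town Lunch has no further overlaps.
Market Transfer starts exactly when Museum Photo ends (back-to-back, no overlap), so Museum Photo has no further overlaps.
Cathedral Stop starts after Market Transfer ends, so Market Transfer has no further overlaps.
Market Lunch starts after Cathedral Stop ends.
Every pair is clear; the schedule has no overlaps.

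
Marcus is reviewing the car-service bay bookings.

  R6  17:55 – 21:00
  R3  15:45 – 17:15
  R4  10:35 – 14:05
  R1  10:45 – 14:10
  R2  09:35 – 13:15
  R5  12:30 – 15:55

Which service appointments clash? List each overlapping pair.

R1 & R2, R1 & R4, R1 & R5, R2 & R4, R2 & R5, R3 & R5, R4 & R5

Sorted by start: R2, R4, R1, R5, R3, R6.
R4 starts before R2 ends → R2 and R4 overlap.
R1 starts before R2 ends → R2 and R1 overlap.
R5 starts before R2 ends → R2 and R5 overlap.
R3 starts after R2 ends; R2 is clear from here.
R1 starts before R4 ends → R4 and R1 overlap.
R5 starts before R4 ends → R4 and R5 overlap.
R3 starts after R4 ends; R4 is clear from here.
R5 starts before R1 ends → R1 and R5 overlap.
R3 starts after R1 ends; R1 is clear from here.
R3 starts before R5 ends → R5 and R3 overlap.
R6 starts after R5 ends.
R6 starts after R3 ends.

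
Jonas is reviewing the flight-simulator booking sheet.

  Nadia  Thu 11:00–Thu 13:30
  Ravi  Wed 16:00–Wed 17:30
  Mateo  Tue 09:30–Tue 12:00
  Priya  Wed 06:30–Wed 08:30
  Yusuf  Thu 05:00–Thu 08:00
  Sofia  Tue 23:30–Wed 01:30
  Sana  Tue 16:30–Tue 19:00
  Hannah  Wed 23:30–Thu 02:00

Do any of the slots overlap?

Sorted by start: Mateo, Sana, Sofia, Priya, Ravi, Hannah, Yusuf, Nadia.
Sana starts after Mateo ends, so nothing later overlaps Mateo either.
Sofia starts after Sana ends, so nothing later overlaps Sana either.
Priya starts after Sofia ends, so nothing later overlaps Sofia either.
Ravi starts after Priya ends, so nothing later overlaps Priya either.
Hannah starts after Ravi ends, so nothing later overlaps Ravi either.
Yusuf starts after Hannah ends, so nothing later overlaps Hannah either.
Nadia starts after Yusuf ends.
Every pair is clear; the schedule has no overlaps.

No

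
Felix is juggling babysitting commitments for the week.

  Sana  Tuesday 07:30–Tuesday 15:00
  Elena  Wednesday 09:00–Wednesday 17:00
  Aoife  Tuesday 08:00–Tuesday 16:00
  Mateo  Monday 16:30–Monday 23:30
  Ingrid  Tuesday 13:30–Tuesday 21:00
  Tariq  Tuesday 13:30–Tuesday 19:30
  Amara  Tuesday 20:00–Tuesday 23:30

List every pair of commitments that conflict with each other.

Amara & Ingrid, Aoife & Ingrid, Aoife & Sana, Aoife & Tariq, Ingrid & Sana, Ingrid & Tariq, Sana & Tariq

Sorted by start: Mateo, Sana, Aoife, Ingrid, Tariq, Amara, Elena.
Sana starts after Mateo ends; Mateo is clear from here.
Aoife starts before Sana ends → Sana and Aoife overlap.
Ingrid starts before Sana ends → Sana and Ingrid overlap.
Tariq starts before Sana ends → Sana and Tariq overlap.
Amara starts after Sana ends; Sana is clear from here.
Ingrid starts before Aoife ends → Aoife and Ingrid overlap.
Tariq starts before Aoife ends → Aoife and Tariq overlap.
Amara starts after Aoife ends; Aoife is clear from here.
Tariq starts before Ingrid ends → Ingrid and Tariq overlap.
Amara starts before Ingrid ends → Ingrid and Amara overlap.
Elena starts after Ingrid ends.
Amara starts after Tariq ends; Tariq is clear from here.
Elena starts after Amara ends.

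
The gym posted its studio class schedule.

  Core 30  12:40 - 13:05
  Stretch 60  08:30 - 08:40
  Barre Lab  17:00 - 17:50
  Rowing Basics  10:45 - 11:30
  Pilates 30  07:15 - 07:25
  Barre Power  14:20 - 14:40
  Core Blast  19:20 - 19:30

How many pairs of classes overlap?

Check each pair: they overlap iff neither finishes before the other starts.
Sorted by start: Pilates 30, Stretch 60, Rowing Basics, Core 30, Barre Power, Barre Lab, Core Blast.
Stretch 60 starts after Pilates 30 ends, so Pilates 30 has no further overlaps.
Rowing Basics starts after Stretch 60 ends, so Stretch 60 has no further overlaps.
Core 30 starts after Rowing Basics ends, so Rowing Basics has no further overlaps.
Barre Power starts after Core 30 ends, so Core 30 has no further overlaps.
Barre Lab starts after Barre Power ends, so Barre Power has no further overlaps.
Core Blast starts after Barre Lab ends.
No pair overlaps.

0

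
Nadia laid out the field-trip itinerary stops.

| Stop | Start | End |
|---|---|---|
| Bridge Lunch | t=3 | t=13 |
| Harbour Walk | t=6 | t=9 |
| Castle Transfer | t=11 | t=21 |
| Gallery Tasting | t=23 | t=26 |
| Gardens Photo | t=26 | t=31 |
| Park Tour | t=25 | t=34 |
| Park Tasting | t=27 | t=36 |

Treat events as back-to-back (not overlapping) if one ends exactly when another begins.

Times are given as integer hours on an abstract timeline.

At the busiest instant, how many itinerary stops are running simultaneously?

3

Sweep the timeline, counting +1 at each start and −1 at each end (ends before starts at a tie):
t=3 start Bridge Lunch → 1
t=6 start Harbour Walk → 2
t=9 end Harbour Walk → 1
t=11 start Castle Transfer → 2
t=13 end Bridge Lunch → 1
t=21 end Castle Transfer → 0
t=23 start Gallery Tasting → 1
t=25 start Park Tour → 2
t=26 end Gallery Tasting → 1
t=26 start Gardens Photo → 2
t=27 start Park Tasting → 3
t=31 end Gardens Photo → 2
t=34 end Park Tour → 1
t=36 end Park Tasting → 0
Peak is 3, at t=27 (Gardens Photo, Park Tasting, Park Tour).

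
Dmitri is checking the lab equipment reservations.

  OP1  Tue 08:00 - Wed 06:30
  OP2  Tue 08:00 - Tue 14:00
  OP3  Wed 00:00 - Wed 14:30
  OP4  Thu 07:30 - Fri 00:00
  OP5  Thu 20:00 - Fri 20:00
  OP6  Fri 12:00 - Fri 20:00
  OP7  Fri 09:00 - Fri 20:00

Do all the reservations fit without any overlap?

Sorted by start: OP1, OP2, OP3, OP4, OP5, OP7, OP6.
OP2 starts before OP1 ends → OP1 and OP2 overlap.
That's a conflict, so the schedule is not conflict-free.

No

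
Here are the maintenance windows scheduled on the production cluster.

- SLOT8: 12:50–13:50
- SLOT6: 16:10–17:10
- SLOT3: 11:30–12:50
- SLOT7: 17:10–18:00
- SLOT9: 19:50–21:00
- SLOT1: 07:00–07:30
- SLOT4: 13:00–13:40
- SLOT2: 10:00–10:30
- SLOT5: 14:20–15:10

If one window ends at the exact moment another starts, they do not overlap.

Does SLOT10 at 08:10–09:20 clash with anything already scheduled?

No — it doesn't clash with anything

SLOT1: ends 07:30 at or before SLOT10 starts 08:10 → clear.
SLOT2: starts 10:00 at or after SLOT10 ends 09:20 → clear.
SLOT3: starts 11:30 at or after SLOT10 ends 09:20 → clear.
SLOT8: starts 12:50 at or after SLOT10 ends 09:20 → clear.
SLOT4: starts 13:00 at or after SLOT10 ends 09:20 → clear.
SLOT5: starts 14:20 at or after SLOT10 ends 09:20 → clear.
SLOT6: starts 16:10 at or after SLOT10 ends 09:20 → clear.
SLOT7: starts 17:10 at or after SLOT10 ends 09:20 → clear.
SLOT9: starts 19:50 at or after SLOT10 ends 09:20 → clear.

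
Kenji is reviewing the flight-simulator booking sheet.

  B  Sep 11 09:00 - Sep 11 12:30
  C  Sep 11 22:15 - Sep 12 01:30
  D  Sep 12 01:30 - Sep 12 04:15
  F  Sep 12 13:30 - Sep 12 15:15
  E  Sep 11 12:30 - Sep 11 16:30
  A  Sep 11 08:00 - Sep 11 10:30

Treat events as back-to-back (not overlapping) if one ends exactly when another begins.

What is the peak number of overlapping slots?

Walk through starts and ends in time order (an end at T is processed before a start at T):
Sep 11 08:00 start A → 1
Sep 11 09:00 start B → 2
Sep 11 10:30 end A → 1
Sep 11 12:30 end B → 0
Sep 11 12:30 start E → 1
Sep 11 16:30 end E → 0
Sep 11 22:15 start C → 1
Sep 12 01:30 end C → 0
Sep 12 01:30 start D → 1
Sep 12 04:15 end D → 0
Sep 12 13:30 start F → 1
Sep 12 15:15 end F → 0
Peak is 2, at Sep 11 09:00 (A, B).

2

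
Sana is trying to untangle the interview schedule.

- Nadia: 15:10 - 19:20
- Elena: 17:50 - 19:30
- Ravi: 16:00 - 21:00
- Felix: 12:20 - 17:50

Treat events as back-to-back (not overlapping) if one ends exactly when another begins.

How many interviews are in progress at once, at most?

Walk through starts and ends in time order (an end at T is processed before a start at T):
12:20 start Felix → 1
15:10 start Nadia → 2
16:00 start Ravi → 3
17:50 end Felix → 2
17:50 start Elena → 3
19:20 end Nadia → 2
19:30 end Elena → 1
21:00 end Ravi → 0
Peak is 3, at 16:00 (Felix, Nadia, Ravi).

3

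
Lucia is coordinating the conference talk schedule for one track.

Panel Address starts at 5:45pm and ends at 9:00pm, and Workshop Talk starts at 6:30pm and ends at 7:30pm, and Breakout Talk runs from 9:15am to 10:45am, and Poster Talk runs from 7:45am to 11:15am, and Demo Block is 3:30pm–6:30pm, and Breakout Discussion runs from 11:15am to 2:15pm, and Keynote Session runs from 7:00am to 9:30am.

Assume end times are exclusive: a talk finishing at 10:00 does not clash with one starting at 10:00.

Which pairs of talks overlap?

Breakout Talk & Keynote Session, Breakout Talk & Poster Talk, Demo Block & Panel Address, Keynote Session & Poster Talk, Panel Address & Workshop Talk

Two intervals overlap when each starts before the other ends.
Sorted by start: Keynote Session, Poster Talk, Breakout Talk, Breakout Discussion, Demo Block, Panel Address, Workshop Talk.
Poster Talk starts before Keynote Session ends → Keynote Session and Poster Talk overlap.
Breakout Talk starts before Keynote Session ends → Keynote Session and Breakout Talk overlap.
Breakout Discussion starts after Keynote Session ends, so Keynote Session has no further overlaps.
Breakout Talk starts before Poster Talk ends → Poster Talk and Breakout Talk overlap.
Breakout Discussion starts exactly when Poster Talk ends (back-to-back, no overlap), so Poster Talk has no further overlaps.
Breakout Discussion starts after Breakout Talk ends, so Breakout Talk has no further overlaps.
Demo Block starts after Breakout Discussion ends, so Breakout Discussion has no further overlaps.
Panel Address starts before Demo Block ends → Demo Block and Panel Address overlap.
Workshop Talk starts exactly when Demo Block ends (back-to-back, no overlap).
Workshop Talk starts before Panel Address ends → Panel Address and Workshop Talk overlap.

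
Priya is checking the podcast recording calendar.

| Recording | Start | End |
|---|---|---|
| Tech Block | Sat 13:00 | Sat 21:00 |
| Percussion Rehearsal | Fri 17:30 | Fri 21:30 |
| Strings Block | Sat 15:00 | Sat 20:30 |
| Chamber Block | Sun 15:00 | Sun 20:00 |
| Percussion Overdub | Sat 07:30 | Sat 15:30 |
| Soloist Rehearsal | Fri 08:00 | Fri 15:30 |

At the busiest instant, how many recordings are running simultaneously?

Sort all start/end points and keep a running count:
Fri 08:00 start Soloist Rehearsal → 1
Fri 15:30 end Soloist Rehearsal → 0
Fri 17:30 start Percussion Rehearsal → 1
Fri 21:30 end Percussion Rehearsal → 0
Sat 07:30 start Percussion Overdub → 1
Sat 13:00 start Tech Block → 2
Sat 15:00 start Strings Block → 3
Sat 15:30 end Percussion Overdub → 2
Sat 20:30 end Strings Block → 1
Sat 21:00 end Tech Block → 0
Sun 15:00 start Chamber Block → 1
Sun 20:00 end Chamber Block → 0
Peak is 3, at Sat 15:00 (Percussion Overdub, Strings Block, Tech Block).

3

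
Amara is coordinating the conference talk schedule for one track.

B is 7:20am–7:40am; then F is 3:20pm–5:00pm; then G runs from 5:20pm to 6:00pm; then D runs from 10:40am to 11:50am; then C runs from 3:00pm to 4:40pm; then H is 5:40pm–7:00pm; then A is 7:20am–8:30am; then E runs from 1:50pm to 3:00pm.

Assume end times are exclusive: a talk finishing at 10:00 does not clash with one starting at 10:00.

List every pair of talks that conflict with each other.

A & B, C & F, G & H

Sorted by start: A, B, D, E, C, F, G, H.
B starts before A ends → A and B overlap.
D starts after A ends; A is clear from here.
D starts after B ends; B is clear from here.
E starts after D ends; D is clear from here.
C starts exactly when E ends (back-to-back, no overlap); E is clear from here.
F starts before C ends → C and F overlap.
G starts after C ends; C is clear from here.
G starts after F ends; F is clear from here.
H starts before G ends → G and H overlap.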